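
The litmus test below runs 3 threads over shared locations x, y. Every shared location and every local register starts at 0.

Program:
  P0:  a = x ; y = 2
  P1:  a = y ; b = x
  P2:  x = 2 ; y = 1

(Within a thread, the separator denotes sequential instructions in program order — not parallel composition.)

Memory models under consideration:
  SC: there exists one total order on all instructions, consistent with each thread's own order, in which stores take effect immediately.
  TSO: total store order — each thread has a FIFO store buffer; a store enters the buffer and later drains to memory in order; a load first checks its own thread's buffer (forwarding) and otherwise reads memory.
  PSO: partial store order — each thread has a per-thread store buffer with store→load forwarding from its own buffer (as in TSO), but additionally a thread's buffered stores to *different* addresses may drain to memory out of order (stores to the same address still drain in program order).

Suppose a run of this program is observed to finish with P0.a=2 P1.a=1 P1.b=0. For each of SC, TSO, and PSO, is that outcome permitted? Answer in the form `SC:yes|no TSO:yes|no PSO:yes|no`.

SC:no TSO:no PSO:yes

outcome vector order: (P0.a,P1.a,P1.b)
under SC → 000; 002; 012; 020; 022; 200; 202; 212; 222
under TSO → 000; 002; 012; 020; 022; 200; 202; 212; 222
under PSO → 000; 002; 010; 012; 020; 022; 200; 202; 210; 212; 222
target 210 ∈ {PSO}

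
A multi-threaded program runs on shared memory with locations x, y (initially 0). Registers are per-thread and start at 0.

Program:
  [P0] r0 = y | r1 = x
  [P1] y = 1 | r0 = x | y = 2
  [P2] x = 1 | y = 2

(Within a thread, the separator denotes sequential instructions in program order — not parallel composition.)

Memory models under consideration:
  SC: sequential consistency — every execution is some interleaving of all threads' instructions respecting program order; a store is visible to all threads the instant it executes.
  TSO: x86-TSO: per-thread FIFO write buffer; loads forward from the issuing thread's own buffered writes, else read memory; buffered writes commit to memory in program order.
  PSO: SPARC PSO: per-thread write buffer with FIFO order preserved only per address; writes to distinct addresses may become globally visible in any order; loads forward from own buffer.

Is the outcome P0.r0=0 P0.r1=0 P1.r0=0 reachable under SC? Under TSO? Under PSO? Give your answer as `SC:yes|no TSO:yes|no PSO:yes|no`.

SC:yes TSO:yes PSO:yes

outcome vector order: (P0.r0,P0.r1,P1.r0)
under SC → 000; 001; 010; 011; 100; 101; 110; 111; 200; 210; 211
under TSO → 000; 001; 010; 011; 100; 101; 110; 111; 200; 210; 211
under PSO → 000; 001; 010; 011; 100; 101; 110; 111; 200; 201; 210; 211
target 000 ∈ {SC,TSO,PSO}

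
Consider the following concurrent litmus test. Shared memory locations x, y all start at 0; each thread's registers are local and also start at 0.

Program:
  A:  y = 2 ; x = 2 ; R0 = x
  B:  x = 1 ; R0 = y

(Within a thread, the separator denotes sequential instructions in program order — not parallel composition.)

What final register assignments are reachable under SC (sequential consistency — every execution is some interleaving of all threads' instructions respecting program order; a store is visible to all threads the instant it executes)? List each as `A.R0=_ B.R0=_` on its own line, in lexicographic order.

A.R0=1 B.R0=2
A.R0=2 B.R0=0
A.R0=2 B.R0=2

outcome vector order: (A.R0,B.R0)
|SC outcomes| = 3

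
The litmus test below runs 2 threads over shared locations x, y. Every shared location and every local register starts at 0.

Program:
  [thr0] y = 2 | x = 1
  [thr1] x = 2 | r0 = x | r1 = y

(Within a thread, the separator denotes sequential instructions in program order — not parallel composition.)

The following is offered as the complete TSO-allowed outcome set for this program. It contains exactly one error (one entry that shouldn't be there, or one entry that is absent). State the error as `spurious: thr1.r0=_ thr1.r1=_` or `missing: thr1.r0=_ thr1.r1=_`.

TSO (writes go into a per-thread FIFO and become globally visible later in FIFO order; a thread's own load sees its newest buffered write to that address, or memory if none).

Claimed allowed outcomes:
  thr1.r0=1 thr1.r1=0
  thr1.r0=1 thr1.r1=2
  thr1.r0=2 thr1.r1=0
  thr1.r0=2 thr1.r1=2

spurious: thr1.r0=1 thr1.r1=0

outcome vector order: (thr1.r0,thr1.r1)
[TSO] allowed = {12; 20; 22}
claimed∖TSO = {10}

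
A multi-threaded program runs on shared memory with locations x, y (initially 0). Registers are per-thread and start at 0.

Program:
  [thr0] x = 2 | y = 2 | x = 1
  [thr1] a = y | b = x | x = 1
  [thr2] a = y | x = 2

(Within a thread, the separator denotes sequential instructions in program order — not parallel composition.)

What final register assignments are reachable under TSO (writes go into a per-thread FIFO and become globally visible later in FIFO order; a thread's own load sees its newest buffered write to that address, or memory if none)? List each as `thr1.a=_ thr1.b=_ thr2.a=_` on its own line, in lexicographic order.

outcome vector order: (thr1.a,thr1.b,thr2.a)
|TSO outcomes| = 10

thr1.a=0 thr1.b=0 thr2.a=0
thr1.a=0 thr1.b=0 thr2.a=2
thr1.a=0 thr1.b=1 thr2.a=0
thr1.a=0 thr1.b=1 thr2.a=2
thr1.a=0 thr1.b=2 thr2.a=0
thr1.a=0 thr1.b=2 thr2.a=2
thr1.a=2 thr1.b=1 thr2.a=0
thr1.a=2 thr1.b=1 thr2.a=2
thr1.a=2 thr1.b=2 thr2.a=0
thr1.a=2 thr1.b=2 thr2.a=2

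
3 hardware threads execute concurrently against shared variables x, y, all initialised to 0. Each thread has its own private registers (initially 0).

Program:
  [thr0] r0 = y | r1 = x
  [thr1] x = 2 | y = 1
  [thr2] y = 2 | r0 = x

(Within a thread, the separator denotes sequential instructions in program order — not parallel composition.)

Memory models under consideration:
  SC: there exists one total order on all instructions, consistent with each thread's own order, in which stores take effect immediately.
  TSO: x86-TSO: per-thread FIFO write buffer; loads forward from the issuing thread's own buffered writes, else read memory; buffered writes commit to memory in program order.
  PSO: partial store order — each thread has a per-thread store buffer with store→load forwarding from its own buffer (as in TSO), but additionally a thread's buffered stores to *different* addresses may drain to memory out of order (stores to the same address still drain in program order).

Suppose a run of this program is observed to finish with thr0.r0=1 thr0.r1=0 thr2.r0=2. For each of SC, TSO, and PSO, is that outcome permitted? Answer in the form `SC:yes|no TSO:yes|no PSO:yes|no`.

SC:no TSO:no PSO:yes

outcome vector order: (thr0.r0,thr0.r1,thr2.r0)
[SC] allowed = {<0 0 0>; <0 0 2>; <0 2 0>; <0 2 2>; <1 2 0>; <1 2 2>; <2 0 0>; <2 0 2>; <2 2 0>; <2 2 2>}
[TSO] allowed = {<0 0 0>; <0 0 2>; <0 2 0>; <0 2 2>; <1 2 0>; <1 2 2>; <2 0 0>; <2 0 2>; <2 2 0>; <2 2 2>}
[PSO] allowed = {<0 0 0>; <0 0 2>; <0 2 0>; <0 2 2>; <1 0 0>; <1 0 2>; <1 2 0>; <1 2 2>; <2 0 0>; <2 0 2>; <2 2 0>; <2 2 2>}
target <1 0 2> ∈ {PSO}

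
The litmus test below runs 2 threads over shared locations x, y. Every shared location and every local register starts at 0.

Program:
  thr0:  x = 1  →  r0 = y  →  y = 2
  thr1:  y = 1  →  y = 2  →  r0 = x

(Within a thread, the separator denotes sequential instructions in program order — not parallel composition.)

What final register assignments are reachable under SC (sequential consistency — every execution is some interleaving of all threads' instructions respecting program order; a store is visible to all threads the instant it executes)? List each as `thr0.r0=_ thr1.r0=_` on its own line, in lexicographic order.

thr0.r0=0 thr1.r0=1
thr0.r0=1 thr1.r0=1
thr0.r0=2 thr1.r0=0
thr0.r0=2 thr1.r0=1

outcome vector order: (thr0.r0,thr1.r0)
|SC outcomes| = 4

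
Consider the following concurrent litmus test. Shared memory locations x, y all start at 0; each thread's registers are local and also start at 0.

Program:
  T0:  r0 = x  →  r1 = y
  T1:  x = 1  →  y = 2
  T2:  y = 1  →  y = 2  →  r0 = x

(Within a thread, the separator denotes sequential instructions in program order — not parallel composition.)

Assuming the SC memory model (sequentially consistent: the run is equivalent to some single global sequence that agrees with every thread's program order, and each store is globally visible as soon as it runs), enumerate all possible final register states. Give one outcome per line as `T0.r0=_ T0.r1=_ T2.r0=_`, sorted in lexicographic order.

outcome vector order: (T0.r0,T0.r1,T2.r0)
|SC outcomes| = 10

T0.r0=0 T0.r1=0 T2.r0=0
T0.r0=0 T0.r1=0 T2.r0=1
T0.r0=0 T0.r1=1 T2.r0=0
T0.r0=0 T0.r1=1 T2.r0=1
T0.r0=0 T0.r1=2 T2.r0=0
T0.r0=0 T0.r1=2 T2.r0=1
T0.r0=1 T0.r1=0 T2.r0=1
T0.r0=1 T0.r1=1 T2.r0=1
T0.r0=1 T0.r1=2 T2.r0=0
T0.r0=1 T0.r1=2 T2.r0=1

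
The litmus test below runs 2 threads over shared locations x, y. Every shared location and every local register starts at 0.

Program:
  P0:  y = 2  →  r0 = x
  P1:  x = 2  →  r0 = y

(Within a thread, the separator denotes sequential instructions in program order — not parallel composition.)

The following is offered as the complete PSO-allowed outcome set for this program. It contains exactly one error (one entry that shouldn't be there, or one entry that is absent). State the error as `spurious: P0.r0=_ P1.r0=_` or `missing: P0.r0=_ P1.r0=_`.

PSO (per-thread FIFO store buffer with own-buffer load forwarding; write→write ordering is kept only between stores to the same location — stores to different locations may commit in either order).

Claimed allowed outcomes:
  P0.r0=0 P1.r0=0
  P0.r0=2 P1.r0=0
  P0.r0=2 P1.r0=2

missing: P0.r0=0 P1.r0=2

outcome vector order: (P0.r0,P1.r0)
PSO: 4 outcomes — {(0,0), (0,2), (2,0), (2,2)}
PSO∖claimed = {(0,2)}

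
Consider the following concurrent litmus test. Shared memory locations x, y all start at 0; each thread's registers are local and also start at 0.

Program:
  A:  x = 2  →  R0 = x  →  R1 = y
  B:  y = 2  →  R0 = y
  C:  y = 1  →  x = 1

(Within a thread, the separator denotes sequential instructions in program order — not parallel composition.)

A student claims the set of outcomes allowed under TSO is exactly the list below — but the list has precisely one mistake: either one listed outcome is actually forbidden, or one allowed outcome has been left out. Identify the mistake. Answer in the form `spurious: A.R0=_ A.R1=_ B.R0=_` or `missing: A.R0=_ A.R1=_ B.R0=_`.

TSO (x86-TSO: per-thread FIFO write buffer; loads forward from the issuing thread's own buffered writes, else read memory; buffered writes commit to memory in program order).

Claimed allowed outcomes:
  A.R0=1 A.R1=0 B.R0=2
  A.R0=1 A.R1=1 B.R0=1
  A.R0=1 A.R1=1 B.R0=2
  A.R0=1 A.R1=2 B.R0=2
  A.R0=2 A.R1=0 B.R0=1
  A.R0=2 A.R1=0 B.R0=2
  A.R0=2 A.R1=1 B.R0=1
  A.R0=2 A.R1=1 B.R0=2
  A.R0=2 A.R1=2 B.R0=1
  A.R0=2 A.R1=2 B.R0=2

outcome vector order: (A.R0,A.R1,B.R0)
TSO: 9 outcomes — {<1 1 1>; <1 1 2>; <1 2 2>; <2 0 1>; <2 0 2>; <2 1 1>; <2 1 2>; <2 2 1>; <2 2 2>}
claimed∖TSO = {<1 0 2>}

spurious: A.R0=1 A.R1=0 B.R0=2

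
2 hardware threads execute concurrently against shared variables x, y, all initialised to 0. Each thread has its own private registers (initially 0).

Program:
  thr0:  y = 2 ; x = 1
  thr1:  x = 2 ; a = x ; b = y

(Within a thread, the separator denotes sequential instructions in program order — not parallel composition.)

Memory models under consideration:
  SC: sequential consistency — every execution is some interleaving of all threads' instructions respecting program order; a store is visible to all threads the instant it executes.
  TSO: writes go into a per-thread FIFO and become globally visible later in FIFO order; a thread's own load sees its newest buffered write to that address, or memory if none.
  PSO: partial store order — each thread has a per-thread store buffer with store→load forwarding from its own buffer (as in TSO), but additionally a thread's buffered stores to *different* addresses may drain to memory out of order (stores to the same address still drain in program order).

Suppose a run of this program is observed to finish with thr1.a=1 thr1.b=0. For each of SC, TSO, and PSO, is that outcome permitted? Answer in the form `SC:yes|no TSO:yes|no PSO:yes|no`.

outcome vector order: (thr1.a,thr1.b)
[SC] allowed = {1/2, 2/0, 2/2}
[TSO] allowed = {1/2, 2/0, 2/2}
[PSO] allowed = {1/0, 1/2, 2/0, 2/2}
target 1/0 ∈ {PSO}

SC:no TSO:no PSO:yes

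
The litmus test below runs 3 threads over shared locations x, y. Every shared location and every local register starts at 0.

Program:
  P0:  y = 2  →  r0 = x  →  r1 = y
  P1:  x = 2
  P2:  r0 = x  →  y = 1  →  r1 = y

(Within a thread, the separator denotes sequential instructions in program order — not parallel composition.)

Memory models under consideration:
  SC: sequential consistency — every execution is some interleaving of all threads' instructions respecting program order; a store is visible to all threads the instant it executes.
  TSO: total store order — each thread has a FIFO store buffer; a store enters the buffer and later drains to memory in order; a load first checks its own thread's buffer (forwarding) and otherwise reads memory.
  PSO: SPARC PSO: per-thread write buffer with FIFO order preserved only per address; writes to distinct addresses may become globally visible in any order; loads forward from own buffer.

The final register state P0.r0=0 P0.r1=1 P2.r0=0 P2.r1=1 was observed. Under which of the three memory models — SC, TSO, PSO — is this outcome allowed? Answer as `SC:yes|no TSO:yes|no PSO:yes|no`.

SC:yes TSO:yes PSO:yes

outcome vector order: (P0.r0,P0.r1,P2.r0,P2.r1)
SC: 11 outcomes — {0101, 0121, 0201, 0202, 0221, 2101, 2121, 2201, 2202, 2221, 2222}
TSO: 12 outcomes — {0101, 0121, 0201, 0202, 0221, 0222, 2101, 2121, 2201, 2202, 2221, 2222}
PSO: 12 outcomes — {0101, 0121, 0201, 0202, 0221, 0222, 2101, 2121, 2201, 2202, 2221, 2222}
target 0101 ∈ {SC,TSO,PSO}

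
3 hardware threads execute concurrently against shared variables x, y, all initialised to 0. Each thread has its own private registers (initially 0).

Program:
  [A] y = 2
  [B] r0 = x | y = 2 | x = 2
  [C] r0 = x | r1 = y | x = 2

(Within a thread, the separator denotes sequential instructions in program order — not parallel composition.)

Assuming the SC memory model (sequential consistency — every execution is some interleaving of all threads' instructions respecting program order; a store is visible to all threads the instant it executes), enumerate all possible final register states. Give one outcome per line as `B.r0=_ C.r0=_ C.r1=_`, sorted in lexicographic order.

B.r0=0 C.r0=0 C.r1=0
B.r0=0 C.r0=0 C.r1=2
B.r0=0 C.r0=2 C.r1=2
B.r0=2 C.r0=0 C.r1=0
B.r0=2 C.r0=0 C.r1=2

outcome vector order: (B.r0,C.r0,C.r1)
|SC outcomes| = 5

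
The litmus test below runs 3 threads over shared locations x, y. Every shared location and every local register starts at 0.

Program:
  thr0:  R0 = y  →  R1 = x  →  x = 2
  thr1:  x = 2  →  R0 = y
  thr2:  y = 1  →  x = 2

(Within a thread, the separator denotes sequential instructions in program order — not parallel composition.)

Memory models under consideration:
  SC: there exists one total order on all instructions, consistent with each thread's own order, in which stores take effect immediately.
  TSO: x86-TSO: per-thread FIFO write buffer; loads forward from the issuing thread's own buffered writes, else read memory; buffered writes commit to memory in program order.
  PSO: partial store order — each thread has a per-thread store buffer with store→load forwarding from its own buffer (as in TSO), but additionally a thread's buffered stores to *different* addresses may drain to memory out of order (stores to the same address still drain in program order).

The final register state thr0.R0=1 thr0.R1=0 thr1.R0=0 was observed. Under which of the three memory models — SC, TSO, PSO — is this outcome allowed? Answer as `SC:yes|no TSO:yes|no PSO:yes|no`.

SC:no TSO:yes PSO:yes

outcome vector order: (thr0.R0,thr0.R1,thr1.R0)
[SC] allowed = {0/0/0, 0/0/1, 0/2/0, 0/2/1, 1/0/1, 1/2/0, 1/2/1}
[TSO] allowed = {0/0/0, 0/0/1, 0/2/0, 0/2/1, 1/0/0, 1/0/1, 1/2/0, 1/2/1}
[PSO] allowed = {0/0/0, 0/0/1, 0/2/0, 0/2/1, 1/0/0, 1/0/1, 1/2/0, 1/2/1}
target 1/0/0 ∈ {TSO,PSO}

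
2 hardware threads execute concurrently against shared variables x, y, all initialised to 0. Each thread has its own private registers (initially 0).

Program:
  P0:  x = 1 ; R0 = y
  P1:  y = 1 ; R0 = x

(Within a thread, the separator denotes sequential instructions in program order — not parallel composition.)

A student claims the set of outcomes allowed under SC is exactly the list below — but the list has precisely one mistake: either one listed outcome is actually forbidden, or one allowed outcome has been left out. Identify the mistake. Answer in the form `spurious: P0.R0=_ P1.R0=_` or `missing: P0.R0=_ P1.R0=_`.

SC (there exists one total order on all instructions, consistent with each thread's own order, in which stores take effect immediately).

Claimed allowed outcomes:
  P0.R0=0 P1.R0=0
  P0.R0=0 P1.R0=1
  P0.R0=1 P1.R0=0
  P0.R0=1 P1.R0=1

outcome vector order: (P0.R0,P1.R0)
SC: 3 outcomes — {<0 1>; <1 0>; <1 1>}
claimed∖SC = {<0 0>}

spurious: P0.R0=0 P1.R0=0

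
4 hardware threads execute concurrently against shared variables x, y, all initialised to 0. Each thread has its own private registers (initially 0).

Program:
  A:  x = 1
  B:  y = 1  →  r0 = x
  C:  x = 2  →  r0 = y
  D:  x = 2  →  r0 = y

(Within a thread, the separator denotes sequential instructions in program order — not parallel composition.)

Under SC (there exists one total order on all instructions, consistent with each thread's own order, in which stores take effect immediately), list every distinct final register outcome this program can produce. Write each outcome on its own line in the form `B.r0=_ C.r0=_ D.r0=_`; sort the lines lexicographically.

outcome vector order: (B.r0,C.r0,D.r0)
|SC outcomes| = 9

B.r0=0 C.r0=1 D.r0=1
B.r0=1 C.r0=0 D.r0=0
B.r0=1 C.r0=0 D.r0=1
B.r0=1 C.r0=1 D.r0=0
B.r0=1 C.r0=1 D.r0=1
B.r0=2 C.r0=0 D.r0=0
B.r0=2 C.r0=0 D.r0=1
B.r0=2 C.r0=1 D.r0=0
B.r0=2 C.r0=1 D.r0=1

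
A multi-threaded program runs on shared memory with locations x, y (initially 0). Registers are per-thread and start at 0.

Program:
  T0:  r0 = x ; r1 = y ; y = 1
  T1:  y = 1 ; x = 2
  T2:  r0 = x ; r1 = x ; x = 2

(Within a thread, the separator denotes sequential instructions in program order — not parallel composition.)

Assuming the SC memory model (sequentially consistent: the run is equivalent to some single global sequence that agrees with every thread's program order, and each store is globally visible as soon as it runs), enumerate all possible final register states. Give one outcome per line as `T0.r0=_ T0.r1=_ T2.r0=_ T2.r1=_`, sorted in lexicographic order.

T0.r0=0 T0.r1=0 T2.r0=0 T2.r1=0
T0.r0=0 T0.r1=0 T2.r0=0 T2.r1=2
T0.r0=0 T0.r1=0 T2.r0=2 T2.r1=2
T0.r0=0 T0.r1=1 T2.r0=0 T2.r1=0
T0.r0=0 T0.r1=1 T2.r0=0 T2.r1=2
T0.r0=0 T0.r1=1 T2.r0=2 T2.r1=2
T0.r0=2 T0.r1=0 T2.r0=0 T2.r1=0
T0.r0=2 T0.r1=1 T2.r0=0 T2.r1=0
T0.r0=2 T0.r1=1 T2.r0=0 T2.r1=2
T0.r0=2 T0.r1=1 T2.r0=2 T2.r1=2

outcome vector order: (T0.r0,T0.r1,T2.r0,T2.r1)
|SC outcomes| = 10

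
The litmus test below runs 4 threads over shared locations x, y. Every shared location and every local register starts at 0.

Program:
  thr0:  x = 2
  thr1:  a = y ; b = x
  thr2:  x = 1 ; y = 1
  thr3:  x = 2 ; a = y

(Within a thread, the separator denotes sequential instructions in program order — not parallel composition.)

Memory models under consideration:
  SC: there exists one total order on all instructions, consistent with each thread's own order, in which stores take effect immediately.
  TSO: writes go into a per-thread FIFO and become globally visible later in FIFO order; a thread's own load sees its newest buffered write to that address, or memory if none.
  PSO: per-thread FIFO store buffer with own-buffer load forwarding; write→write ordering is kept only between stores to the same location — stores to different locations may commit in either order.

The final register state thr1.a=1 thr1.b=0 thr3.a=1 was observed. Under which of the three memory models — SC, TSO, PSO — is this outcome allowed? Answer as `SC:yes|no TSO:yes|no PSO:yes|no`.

SC:no TSO:no PSO:yes

outcome vector order: (thr1.a,thr1.b,thr3.a)
SC: 10 outcomes — {000 001 010 011 020 021 110 111 120 121}
TSO: 10 outcomes — {000 001 010 011 020 021 110 111 120 121}
PSO: 12 outcomes — {000 001 010 011 020 021 100 101 110 111 120 121}
target 101 ∈ {PSO}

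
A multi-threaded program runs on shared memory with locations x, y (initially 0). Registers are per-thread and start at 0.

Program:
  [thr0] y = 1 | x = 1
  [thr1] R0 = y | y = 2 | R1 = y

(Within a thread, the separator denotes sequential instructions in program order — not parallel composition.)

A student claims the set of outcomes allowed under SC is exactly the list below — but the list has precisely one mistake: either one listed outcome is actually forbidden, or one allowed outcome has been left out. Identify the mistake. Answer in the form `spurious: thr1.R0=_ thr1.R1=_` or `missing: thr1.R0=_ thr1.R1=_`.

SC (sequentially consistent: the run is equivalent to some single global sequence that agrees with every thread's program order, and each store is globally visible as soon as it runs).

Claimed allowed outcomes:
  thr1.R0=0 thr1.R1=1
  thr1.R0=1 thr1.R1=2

missing: thr1.R0=0 thr1.R1=2

outcome vector order: (thr1.R0,thr1.R1)
SC: 3 outcomes — {0/1 0/2 1/2}
SC∖claimed = {0/2}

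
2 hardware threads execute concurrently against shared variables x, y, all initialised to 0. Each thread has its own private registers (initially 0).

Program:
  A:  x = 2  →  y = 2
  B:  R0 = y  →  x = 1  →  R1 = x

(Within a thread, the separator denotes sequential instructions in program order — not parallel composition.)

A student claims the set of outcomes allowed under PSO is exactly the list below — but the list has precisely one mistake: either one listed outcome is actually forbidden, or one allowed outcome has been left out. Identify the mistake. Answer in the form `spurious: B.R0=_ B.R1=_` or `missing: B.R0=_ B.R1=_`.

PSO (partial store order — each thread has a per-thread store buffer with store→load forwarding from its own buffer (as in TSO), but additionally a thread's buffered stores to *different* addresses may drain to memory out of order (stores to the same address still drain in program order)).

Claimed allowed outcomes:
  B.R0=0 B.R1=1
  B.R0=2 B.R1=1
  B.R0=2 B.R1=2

outcome vector order: (B.R0,B.R1)
[PSO] allowed = {(0,1); (0,2); (2,1); (2,2)}
PSO∖claimed = {(0,2)}

missing: B.R0=0 B.R1=2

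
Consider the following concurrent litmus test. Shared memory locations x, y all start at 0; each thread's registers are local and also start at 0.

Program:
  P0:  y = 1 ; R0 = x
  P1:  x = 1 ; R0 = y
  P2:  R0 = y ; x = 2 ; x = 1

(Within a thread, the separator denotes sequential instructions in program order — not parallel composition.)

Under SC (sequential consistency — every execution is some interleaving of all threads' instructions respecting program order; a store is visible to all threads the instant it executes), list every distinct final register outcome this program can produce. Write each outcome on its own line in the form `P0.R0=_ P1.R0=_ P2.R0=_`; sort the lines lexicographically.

outcome vector order: (P0.R0,P1.R0,P2.R0)
|SC outcomes| = 10

P0.R0=0 P1.R0=1 P2.R0=0
P0.R0=0 P1.R0=1 P2.R0=1
P0.R0=1 P1.R0=0 P2.R0=0
P0.R0=1 P1.R0=0 P2.R0=1
P0.R0=1 P1.R0=1 P2.R0=0
P0.R0=1 P1.R0=1 P2.R0=1
P0.R0=2 P1.R0=0 P2.R0=0
P0.R0=2 P1.R0=0 P2.R0=1
P0.R0=2 P1.R0=1 P2.R0=0
P0.R0=2 P1.R0=1 P2.R0=1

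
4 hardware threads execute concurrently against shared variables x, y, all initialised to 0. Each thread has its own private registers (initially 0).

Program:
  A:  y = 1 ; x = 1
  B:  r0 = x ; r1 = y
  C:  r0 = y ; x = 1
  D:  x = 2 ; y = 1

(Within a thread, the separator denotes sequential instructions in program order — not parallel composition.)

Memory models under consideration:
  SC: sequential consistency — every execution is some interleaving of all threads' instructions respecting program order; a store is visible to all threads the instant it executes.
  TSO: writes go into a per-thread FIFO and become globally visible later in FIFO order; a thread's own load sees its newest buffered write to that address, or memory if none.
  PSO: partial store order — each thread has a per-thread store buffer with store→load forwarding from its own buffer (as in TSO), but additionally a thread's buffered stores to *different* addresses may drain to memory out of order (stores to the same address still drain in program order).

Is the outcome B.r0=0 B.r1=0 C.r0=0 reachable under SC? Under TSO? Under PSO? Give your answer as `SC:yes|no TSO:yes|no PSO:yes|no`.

outcome vector order: (B.r0,B.r1,C.r0)
SC (11): (0,0,0); (0,0,1); (0,1,0); (0,1,1); (1,0,0); (1,1,0); (1,1,1); (2,0,0); (2,0,1); (2,1,0); (2,1,1)
TSO (11): (0,0,0); (0,0,1); (0,1,0); (0,1,1); (1,0,0); (1,1,0); (1,1,1); (2,0,0); (2,0,1); (2,1,0); (2,1,1)
PSO (12): (0,0,0); (0,0,1); (0,1,0); (0,1,1); (1,0,0); (1,0,1); (1,1,0); (1,1,1); (2,0,0); (2,0,1); (2,1,0); (2,1,1)
target (0,0,0) ∈ {SC,TSO,PSO}

SC:yes TSO:yes PSO:yes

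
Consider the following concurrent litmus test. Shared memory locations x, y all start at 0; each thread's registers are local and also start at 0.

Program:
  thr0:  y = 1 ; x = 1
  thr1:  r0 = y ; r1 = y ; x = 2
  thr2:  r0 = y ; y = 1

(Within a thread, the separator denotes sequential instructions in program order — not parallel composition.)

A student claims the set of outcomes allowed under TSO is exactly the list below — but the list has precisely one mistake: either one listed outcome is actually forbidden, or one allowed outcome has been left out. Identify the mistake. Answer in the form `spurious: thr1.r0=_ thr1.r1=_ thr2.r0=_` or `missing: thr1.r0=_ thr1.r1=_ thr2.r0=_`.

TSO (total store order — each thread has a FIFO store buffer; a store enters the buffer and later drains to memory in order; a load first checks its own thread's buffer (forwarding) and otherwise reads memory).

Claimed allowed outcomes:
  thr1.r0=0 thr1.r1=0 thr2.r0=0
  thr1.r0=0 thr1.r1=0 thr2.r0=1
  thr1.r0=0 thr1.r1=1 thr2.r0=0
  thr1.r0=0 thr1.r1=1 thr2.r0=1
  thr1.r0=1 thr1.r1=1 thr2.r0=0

missing: thr1.r0=1 thr1.r1=1 thr2.r0=1

outcome vector order: (thr1.r0,thr1.r1,thr2.r0)
TSO (6): <0 0 0> <0 0 1> <0 1 0> <0 1 1> <1 1 0> <1 1 1>
TSO∖claimed = {<1 1 1>}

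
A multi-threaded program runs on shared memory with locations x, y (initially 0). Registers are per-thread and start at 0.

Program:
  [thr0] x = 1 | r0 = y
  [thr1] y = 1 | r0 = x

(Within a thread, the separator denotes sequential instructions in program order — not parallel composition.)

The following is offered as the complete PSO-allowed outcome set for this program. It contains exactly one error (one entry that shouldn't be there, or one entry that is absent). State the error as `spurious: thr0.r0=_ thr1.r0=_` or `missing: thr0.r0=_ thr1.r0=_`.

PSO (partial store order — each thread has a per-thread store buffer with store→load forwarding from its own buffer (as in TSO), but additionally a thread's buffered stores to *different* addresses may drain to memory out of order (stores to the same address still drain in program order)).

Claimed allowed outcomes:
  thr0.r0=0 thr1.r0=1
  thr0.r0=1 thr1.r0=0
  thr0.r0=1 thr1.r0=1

missing: thr0.r0=0 thr1.r0=0

outcome vector order: (thr0.r0,thr1.r0)
PSO (4): 00; 01; 10; 11
PSO∖claimed = {00}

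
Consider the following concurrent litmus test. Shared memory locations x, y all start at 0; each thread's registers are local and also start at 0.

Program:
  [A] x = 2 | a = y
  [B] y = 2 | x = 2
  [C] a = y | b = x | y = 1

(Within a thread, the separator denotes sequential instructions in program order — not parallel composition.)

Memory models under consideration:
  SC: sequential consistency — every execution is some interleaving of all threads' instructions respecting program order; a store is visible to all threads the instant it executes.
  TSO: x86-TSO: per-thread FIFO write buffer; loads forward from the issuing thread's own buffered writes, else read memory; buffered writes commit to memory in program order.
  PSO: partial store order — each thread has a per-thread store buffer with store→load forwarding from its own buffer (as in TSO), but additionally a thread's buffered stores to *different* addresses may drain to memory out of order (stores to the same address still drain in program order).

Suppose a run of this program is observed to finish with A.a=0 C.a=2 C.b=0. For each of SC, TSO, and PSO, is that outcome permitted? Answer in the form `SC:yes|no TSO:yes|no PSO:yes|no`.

SC:no TSO:yes PSO:yes

outcome vector order: (A.a,C.a,C.b)
SC (11): 000 002 022 100 102 120 122 200 202 220 222
TSO (12): 000 002 020 022 100 102 120 122 200 202 220 222
PSO (12): 000 002 020 022 100 102 120 122 200 202 220 222
target 020 ∈ {TSO,PSO}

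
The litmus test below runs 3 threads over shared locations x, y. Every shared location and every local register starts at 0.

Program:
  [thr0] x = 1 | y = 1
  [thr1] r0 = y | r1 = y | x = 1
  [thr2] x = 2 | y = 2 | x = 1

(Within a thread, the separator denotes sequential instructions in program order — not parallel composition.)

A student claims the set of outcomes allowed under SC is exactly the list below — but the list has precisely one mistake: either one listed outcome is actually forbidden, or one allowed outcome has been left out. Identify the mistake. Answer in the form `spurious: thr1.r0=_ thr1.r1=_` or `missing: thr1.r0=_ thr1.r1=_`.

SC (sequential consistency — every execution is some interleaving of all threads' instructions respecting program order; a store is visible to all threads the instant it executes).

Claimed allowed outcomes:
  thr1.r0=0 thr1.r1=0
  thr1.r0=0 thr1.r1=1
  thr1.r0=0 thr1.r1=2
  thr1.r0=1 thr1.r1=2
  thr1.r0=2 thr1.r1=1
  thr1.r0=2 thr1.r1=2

outcome vector order: (thr1.r0,thr1.r1)
SC: 7 outcomes — {0/0; 0/1; 0/2; 1/1; 1/2; 2/1; 2/2}
SC∖claimed = {1/1}

missing: thr1.r0=1 thr1.r1=1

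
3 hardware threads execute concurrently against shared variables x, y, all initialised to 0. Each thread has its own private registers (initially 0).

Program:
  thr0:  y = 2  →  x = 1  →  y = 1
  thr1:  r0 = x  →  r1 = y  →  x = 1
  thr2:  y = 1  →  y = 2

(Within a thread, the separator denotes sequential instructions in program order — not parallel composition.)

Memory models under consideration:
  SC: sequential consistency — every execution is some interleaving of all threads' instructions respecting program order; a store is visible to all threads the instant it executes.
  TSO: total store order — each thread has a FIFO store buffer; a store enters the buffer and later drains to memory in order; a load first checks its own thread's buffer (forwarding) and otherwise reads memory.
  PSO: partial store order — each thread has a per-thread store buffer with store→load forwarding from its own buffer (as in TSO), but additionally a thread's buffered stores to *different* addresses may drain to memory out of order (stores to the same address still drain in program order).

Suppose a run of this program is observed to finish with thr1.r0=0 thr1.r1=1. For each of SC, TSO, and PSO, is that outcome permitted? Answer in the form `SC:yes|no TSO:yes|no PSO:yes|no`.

outcome vector order: (thr1.r0,thr1.r1)
[SC] allowed = {00, 01, 02, 11, 12}
[TSO] allowed = {00, 01, 02, 11, 12}
[PSO] allowed = {00, 01, 02, 10, 11, 12}
target 01 ∈ {SC,TSO,PSO}

SC:yes TSO:yes PSO:yes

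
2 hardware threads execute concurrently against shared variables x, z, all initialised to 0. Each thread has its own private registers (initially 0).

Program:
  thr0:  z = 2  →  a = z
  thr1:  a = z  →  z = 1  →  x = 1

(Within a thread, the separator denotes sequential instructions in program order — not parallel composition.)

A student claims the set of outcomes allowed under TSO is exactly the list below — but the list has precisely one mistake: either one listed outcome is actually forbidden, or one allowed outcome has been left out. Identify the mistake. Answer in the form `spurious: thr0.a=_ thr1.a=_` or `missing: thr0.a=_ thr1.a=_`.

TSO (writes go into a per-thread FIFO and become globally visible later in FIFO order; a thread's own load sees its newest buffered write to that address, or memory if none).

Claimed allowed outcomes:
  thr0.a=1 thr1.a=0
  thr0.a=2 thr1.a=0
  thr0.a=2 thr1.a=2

missing: thr0.a=1 thr1.a=2

outcome vector order: (thr0.a,thr1.a)
under TSO → <1 0>, <1 2>, <2 0>, <2 2>
TSO∖claimed = {<1 2>}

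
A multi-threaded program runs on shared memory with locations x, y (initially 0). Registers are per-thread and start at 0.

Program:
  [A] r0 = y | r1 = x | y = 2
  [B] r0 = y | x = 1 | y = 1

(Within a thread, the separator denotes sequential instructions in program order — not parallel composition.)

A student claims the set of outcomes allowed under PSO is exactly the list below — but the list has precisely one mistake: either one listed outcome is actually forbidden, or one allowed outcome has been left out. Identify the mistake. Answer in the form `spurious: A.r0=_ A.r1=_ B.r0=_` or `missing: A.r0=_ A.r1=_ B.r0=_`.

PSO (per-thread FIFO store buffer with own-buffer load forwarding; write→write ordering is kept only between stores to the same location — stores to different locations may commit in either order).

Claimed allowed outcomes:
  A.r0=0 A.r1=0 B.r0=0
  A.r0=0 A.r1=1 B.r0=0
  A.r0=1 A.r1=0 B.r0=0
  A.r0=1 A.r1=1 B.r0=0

outcome vector order: (A.r0,A.r1,B.r0)
under PSO → 000, 002, 010, 100, 110
PSO∖claimed = {002}

missing: A.r0=0 A.r1=0 B.r0=2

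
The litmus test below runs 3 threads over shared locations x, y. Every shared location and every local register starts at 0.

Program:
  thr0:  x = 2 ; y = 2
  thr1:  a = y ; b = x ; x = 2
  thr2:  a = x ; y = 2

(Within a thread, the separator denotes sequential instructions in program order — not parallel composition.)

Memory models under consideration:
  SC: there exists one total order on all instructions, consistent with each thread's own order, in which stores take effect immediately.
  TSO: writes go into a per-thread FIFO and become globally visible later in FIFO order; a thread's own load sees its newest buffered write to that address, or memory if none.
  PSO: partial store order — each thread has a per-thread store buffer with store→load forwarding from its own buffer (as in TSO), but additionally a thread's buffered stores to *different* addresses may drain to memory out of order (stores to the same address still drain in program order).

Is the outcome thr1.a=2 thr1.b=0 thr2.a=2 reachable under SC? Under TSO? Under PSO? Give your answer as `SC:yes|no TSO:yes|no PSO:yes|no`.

SC:no TSO:no PSO:yes

outcome vector order: (thr1.a,thr1.b,thr2.a)
SC (7): <0 0 0> <0 0 2> <0 2 0> <0 2 2> <2 0 0> <2 2 0> <2 2 2>
TSO (7): <0 0 0> <0 0 2> <0 2 0> <0 2 2> <2 0 0> <2 2 0> <2 2 2>
PSO (8): <0 0 0> <0 0 2> <0 2 0> <0 2 2> <2 0 0> <2 0 2> <2 2 0> <2 2 2>
target <2 0 2> ∈ {PSO}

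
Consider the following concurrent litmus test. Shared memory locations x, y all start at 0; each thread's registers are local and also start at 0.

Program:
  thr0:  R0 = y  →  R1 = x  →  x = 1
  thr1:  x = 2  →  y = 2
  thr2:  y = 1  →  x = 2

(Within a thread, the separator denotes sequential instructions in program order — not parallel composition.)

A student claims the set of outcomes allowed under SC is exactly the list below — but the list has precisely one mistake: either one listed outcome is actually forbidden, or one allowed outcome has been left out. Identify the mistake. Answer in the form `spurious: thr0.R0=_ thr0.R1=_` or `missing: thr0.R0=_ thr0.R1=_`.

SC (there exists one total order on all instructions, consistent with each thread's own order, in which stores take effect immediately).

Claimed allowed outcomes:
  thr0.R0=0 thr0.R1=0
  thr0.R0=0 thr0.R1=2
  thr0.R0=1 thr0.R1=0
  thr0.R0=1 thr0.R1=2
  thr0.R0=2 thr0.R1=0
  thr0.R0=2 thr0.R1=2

spurious: thr0.R0=2 thr0.R1=0

outcome vector order: (thr0.R0,thr0.R1)
under SC → <0 0>; <0 2>; <1 0>; <1 2>; <2 2>
claimed∖SC = {<2 0>}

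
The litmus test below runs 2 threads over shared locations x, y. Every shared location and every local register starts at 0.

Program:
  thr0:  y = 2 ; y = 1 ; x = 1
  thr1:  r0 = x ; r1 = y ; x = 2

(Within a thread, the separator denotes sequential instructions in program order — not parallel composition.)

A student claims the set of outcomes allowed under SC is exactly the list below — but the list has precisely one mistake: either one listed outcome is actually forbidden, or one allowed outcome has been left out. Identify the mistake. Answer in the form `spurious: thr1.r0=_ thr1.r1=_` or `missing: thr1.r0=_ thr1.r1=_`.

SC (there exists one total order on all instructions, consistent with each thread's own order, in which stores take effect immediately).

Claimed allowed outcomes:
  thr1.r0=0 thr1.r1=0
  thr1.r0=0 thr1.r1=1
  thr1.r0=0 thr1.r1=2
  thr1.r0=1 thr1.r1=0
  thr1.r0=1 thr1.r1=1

spurious: thr1.r0=1 thr1.r1=0

outcome vector order: (thr1.r0,thr1.r1)
SC: 4 outcomes — {<0 0>; <0 1>; <0 2>; <1 1>}
claimed∖SC = {<1 0>}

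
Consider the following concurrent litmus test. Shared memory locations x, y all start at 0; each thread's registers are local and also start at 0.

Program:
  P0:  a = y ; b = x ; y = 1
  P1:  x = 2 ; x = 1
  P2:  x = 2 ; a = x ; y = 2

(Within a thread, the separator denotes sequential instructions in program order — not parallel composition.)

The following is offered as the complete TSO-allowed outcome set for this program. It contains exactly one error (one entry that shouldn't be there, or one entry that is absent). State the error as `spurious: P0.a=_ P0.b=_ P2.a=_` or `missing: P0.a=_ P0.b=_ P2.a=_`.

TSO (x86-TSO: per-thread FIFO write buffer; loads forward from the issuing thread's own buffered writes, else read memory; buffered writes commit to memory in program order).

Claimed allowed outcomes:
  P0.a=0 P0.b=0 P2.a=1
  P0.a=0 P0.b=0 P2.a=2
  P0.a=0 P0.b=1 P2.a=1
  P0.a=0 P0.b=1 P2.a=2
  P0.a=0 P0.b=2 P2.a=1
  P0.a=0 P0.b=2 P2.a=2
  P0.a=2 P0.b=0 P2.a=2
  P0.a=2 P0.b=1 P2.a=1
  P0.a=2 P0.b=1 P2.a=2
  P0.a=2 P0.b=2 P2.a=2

spurious: P0.a=2 P0.b=0 P2.a=2

outcome vector order: (P0.a,P0.b,P2.a)
[TSO] allowed = {<0 0 1>, <0 0 2>, <0 1 1>, <0 1 2>, <0 2 1>, <0 2 2>, <2 1 1>, <2 1 2>, <2 2 2>}
claimed∖TSO = {<2 0 2>}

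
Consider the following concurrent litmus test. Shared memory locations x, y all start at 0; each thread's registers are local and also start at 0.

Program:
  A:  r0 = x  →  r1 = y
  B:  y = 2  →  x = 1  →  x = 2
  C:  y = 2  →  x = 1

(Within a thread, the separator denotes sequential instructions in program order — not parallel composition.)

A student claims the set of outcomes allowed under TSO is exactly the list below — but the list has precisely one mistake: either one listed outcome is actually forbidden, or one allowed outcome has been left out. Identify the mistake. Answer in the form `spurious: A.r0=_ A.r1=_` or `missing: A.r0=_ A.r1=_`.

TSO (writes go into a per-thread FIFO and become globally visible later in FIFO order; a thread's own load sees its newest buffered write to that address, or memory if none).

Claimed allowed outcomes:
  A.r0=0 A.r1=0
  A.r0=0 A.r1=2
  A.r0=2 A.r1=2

missing: A.r0=1 A.r1=2

outcome vector order: (A.r0,A.r1)
TSO (4): 0/0 0/2 1/2 2/2
TSO∖claimed = {1/2}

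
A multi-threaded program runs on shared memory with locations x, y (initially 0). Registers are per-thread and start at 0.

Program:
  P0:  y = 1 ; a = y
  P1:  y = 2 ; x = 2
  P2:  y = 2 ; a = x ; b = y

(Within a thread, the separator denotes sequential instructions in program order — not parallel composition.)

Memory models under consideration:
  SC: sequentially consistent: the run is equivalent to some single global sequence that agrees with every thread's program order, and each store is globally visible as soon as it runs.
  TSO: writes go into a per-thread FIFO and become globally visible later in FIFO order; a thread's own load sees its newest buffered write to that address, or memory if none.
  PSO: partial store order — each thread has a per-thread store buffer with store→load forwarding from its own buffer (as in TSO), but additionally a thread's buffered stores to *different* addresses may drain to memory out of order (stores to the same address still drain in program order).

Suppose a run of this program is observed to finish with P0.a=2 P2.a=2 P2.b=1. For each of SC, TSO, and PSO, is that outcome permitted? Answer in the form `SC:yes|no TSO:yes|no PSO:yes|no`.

outcome vector order: (P0.a,P2.a,P2.b)
SC: 7 outcomes — {1/0/1 1/0/2 1/2/1 1/2/2 2/0/1 2/0/2 2/2/2}
TSO: 7 outcomes — {1/0/1 1/0/2 1/2/1 1/2/2 2/0/1 2/0/2 2/2/2}
PSO: 8 outcomes — {1/0/1 1/0/2 1/2/1 1/2/2 2/0/1 2/0/2 2/2/1 2/2/2}
target 2/2/1 ∈ {PSO}

SC:no TSO:no PSO:yes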